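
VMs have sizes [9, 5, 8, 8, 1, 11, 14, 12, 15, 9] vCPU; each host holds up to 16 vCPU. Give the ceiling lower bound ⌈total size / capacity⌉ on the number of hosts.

6

Total size = 9 + 5 + 8 + 8 + 1 + 11 + 14 + 12 + 15 + 9 = 92 vCPU.
⌈92 / 16⌉ = 6.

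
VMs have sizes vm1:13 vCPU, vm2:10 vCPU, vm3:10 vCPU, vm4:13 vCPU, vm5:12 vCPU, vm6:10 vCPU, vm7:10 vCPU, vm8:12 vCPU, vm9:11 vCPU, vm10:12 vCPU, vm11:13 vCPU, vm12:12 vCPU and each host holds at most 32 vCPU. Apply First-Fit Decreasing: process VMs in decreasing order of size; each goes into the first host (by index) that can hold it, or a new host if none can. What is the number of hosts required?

6

Sorted descending: 13, 13, 13, 12, 12, 12, 12, 11, 10, 10, 10, 10.
13 vCPU → host 1 (remaining 19 vCPU)
13 vCPU → host 1 (remaining 6 vCPU)
13 vCPU → host 2 (remaining 19 vCPU)
12 vCPU → host 2 (remaining 7 vCPU)
12 vCPU → host 3 (remaining 20 vCPU)
12 vCPU → host 3 (remaining 8 vCPU)
12 vCPU → host 4 (remaining 20 vCPU)
11 vCPU → host 4 (remaining 9 vCPU)
10 vCPU → host 5 (remaining 22 vCPU)
10 vCPU → host 5 (remaining 12 vCPU)
10 vCPU → host 5 (remaining 2 vCPU)
10 vCPU → host 6 (remaining 22 vCPU)
Final hosts: [13,13] [13,12] [12,12] [12,11] [10,10,10] [10].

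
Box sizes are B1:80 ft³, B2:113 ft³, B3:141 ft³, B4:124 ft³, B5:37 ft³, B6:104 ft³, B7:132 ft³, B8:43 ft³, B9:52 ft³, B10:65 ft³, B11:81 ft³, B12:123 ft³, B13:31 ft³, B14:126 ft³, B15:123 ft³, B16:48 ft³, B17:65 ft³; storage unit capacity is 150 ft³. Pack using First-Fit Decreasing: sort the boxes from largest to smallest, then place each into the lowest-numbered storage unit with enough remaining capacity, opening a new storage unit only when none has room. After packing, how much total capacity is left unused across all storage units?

Sorted descending: 141, 132, 126, 124, 123, 123, 113, 104, 81, 80, 65, 65, 52, 48, 43, 37, 31.
Put 141 ft³ in storage unit 1; 9 ft³ remain.
Put 132 ft³ in storage unit 2; 18 ft³ remain.
Put 126 ft³ in storage unit 3; 24 ft³ remain.
Put 124 ft³ in storage unit 4; 26 ft³ remain.
Put 123 ft³ in storage unit 5; 27 ft³ remain.
Put 123 ft³ in storage unit 6; 27 ft³ remain.
Put 113 ft³ in storage unit 7; 37 ft³ remain.
Put 104 ft³ in storage unit 8; 46 ft³ remain.
Put 81 ft³ in storage unit 9; 69 ft³ remain.
Put 80 ft³ in storage unit 10; 70 ft³ remain.
Put 65 ft³ in storage unit 9; 4 ft³ remain.
Put 65 ft³ in storage unit 10; 5 ft³ remain.
Put 52 ft³ in storage unit 11; 98 ft³ remain.
Put 48 ft³ in storage unit 11; 50 ft³ remain.
Put 43 ft³ in storage unit 8; 3 ft³ remain.
Put 37 ft³ in storage unit 7; 0 ft³ remain.
Put 31 ft³ in storage unit 11; 19 ft³ remain.
11 storage units × 150 ft³ = 1650 ft³; used 1488 ft³; unused 162 ft³.

162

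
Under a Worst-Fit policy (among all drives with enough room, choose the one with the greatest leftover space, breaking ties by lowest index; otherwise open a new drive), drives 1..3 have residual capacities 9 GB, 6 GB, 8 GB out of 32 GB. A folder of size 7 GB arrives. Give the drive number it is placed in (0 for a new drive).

1

Drives with room: drive 1 (9 GB), drive 3 (8 GB).
Most room is drive 1 with 9 GB free.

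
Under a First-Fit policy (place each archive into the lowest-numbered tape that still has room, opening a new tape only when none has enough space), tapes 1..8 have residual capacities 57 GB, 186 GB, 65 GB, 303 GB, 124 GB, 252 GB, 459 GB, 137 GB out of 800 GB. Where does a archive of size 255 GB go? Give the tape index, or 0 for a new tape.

Tapes with room: tape 4 (303 GB), tape 7 (459 GB).
The first with room is tape 4.

4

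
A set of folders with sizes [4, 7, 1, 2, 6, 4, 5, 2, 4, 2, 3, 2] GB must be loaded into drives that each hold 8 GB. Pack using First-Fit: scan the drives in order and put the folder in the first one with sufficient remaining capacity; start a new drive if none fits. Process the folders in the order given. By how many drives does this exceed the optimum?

First-Fit: [4,1,2] [7] [6,2] [4,4] [5,2] [3,2] → 6 drives.
Total size 42 GB; any packing needs at least ⌈42/8⌉ = 6 drives.
So 6 is already optimal.

0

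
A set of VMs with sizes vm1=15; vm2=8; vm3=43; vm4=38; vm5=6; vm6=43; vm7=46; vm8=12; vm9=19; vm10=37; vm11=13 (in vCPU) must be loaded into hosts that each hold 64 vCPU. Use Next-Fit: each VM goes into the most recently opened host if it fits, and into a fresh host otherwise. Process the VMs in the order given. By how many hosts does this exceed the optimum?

Next-Fit: [15,8] [43] [38,6] [43] [46,12] [19,37] [13] → 7 hosts.
Total size 280 vCPU; any packing needs at least ⌈280/64⌉ = 5 hosts.
An optimal packing achieves that bound: [46,15] [43,19] [43,13,8] [38,12,6] [37] → 5 hosts.
Excess: 7 − 5 = 2.

2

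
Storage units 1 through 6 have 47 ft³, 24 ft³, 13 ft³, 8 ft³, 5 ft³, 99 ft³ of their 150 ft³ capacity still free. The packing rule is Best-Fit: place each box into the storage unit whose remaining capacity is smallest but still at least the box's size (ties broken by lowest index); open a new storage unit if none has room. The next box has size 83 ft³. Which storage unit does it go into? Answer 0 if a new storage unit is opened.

Storage units with room: storage unit 6 (99 ft³).
Tightest fit is storage unit 6 with 99 ft³ free.

6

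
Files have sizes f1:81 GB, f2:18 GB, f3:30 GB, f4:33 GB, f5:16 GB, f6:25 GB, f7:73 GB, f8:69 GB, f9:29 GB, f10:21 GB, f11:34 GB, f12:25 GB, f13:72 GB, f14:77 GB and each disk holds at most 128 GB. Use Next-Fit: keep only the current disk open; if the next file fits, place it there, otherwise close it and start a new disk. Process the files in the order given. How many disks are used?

7 disks

disk 1: place f1 (81 GB), 47 GB left
disk 1: place f2 (18 GB), 29 GB left
disk 2: place f3 (30 GB), 98 GB left
disk 2: place f4 (33 GB), 65 GB left
disk 2: place f5 (16 GB), 49 GB left
disk 2: place f6 (25 GB), 24 GB left
disk 3: place f7 (73 GB), 55 GB left
disk 4: place f8 (69 GB), 59 GB left
disk 4: place f9 (29 GB), 30 GB left
disk 4: place f10 (21 GB), 9 GB left
disk 5: place f11 (34 GB), 94 GB left
disk 5: place f12 (25 GB), 69 GB left
disk 6: place f13 (72 GB), 56 GB left
disk 7: place f14 (77 GB), 51 GB left
Final disks: [81,18] [30,33,16,25] [73] [69,29,21] [34,25] [72] [77].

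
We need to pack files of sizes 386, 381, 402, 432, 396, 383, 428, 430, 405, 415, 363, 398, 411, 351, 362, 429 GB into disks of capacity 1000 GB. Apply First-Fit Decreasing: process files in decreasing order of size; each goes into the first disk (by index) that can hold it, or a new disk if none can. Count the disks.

Sorted descending: 432, 430, 429, 428, 415, 411, 405, 402, 398, 396, 386, 383, 381, 363, 362, 351.
432 GB → disk 1 (remaining 568 GB)
430 GB → disk 1 (remaining 138 GB)
429 GB → disk 2 (remaining 571 GB)
428 GB → disk 2 (remaining 143 GB)
415 GB → disk 3 (remaining 585 GB)
411 GB → disk 3 (remaining 174 GB)
405 GB → disk 4 (remaining 595 GB)
402 GB → disk 4 (remaining 193 GB)
398 GB → disk 5 (remaining 602 GB)
396 GB → disk 5 (remaining 206 GB)
386 GB → disk 6 (remaining 614 GB)
383 GB → disk 6 (remaining 231 GB)
381 GB → disk 7 (remaining 619 GB)
363 GB → disk 7 (remaining 256 GB)
362 GB → disk 8 (remaining 638 GB)
351 GB → disk 8 (remaining 287 GB)

8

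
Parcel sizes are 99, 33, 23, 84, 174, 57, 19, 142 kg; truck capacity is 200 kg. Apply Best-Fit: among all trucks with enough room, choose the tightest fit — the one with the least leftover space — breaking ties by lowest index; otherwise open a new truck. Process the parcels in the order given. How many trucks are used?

4

truck 1: place 99 kg, 101 kg left
truck 1: place 33 kg, 68 kg left
truck 1: place 23 kg, 45 kg left
truck 2: place 84 kg, 116 kg left
truck 3: place 174 kg, 26 kg left
truck 2: place 57 kg, 59 kg left
truck 3: place 19 kg, 7 kg left
truck 4: place 142 kg, 58 kg left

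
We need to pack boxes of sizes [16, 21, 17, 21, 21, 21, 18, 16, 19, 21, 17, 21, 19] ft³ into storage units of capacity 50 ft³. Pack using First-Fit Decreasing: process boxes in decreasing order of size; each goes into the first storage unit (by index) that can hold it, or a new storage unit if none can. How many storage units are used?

6 storage units

Sorted descending: 21, 21, 21, 21, 21, 21, 19, 19, 18, 17, 17, 16, 16.
Put 21 ft³ in storage unit 1; 29 ft³ remain.
Put 21 ft³ in storage unit 1; 8 ft³ remain.
Put 21 ft³ in storage unit 2; 29 ft³ remain.
Put 21 ft³ in storage unit 2; 8 ft³ remain.
Put 21 ft³ in storage unit 3; 29 ft³ remain.
Put 21 ft³ in storage unit 3; 8 ft³ remain.
Put 19 ft³ in storage unit 4; 31 ft³ remain.
Put 19 ft³ in storage unit 4; 12 ft³ remain.
Put 18 ft³ in storage unit 5; 32 ft³ remain.
Put 17 ft³ in storage unit 5; 15 ft³ remain.
Put 17 ft³ in storage unit 6; 33 ft³ remain.
Put 16 ft³ in storage unit 6; 17 ft³ remain.
Put 16 ft³ in storage unit 6; 1 ft³ remain.
Final storage units: [21,21] [21,21] [21,21] [19,19] [18,17] [17,16,16].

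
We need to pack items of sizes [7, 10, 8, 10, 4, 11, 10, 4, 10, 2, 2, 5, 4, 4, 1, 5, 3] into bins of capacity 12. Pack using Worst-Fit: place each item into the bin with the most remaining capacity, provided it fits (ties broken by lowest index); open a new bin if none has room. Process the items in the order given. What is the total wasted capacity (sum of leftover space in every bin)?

bin 1: place 7, 5 left
bin 2: place 10, 2 left
bin 3: place 8, 4 left
bin 4: place 10, 2 left
bin 1: place 4, 1 left
bin 5: place 11, 1 left
bin 6: place 10, 2 left
bin 3: place 4, 0 left
bin 7: place 10, 2 left
bin 2: place 2, 0 left
bin 4: place 2, 0 left
bin 8: place 5, 7 left
bin 8: place 4, 3 left
bin 9: place 4, 8 left
bin 9: place 1, 7 left
bin 9: place 5, 2 left
bin 8: place 3, 0 left
9 bins × 12 = 108; used 100; unused 8.

8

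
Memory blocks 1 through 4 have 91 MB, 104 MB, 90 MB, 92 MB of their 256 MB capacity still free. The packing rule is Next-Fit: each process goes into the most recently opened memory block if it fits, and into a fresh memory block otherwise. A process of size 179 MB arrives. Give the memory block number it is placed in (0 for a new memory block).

Next-Fit only looks at memory block 4, which has 92 MB free.
179 MB does not fit, so a new memory block is opened.

0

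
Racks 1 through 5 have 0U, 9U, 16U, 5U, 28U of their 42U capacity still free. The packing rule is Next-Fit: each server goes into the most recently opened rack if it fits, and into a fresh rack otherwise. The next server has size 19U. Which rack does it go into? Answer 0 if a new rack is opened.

Next-Fit only looks at rack 5, which has 28U free.
19U fits there.

5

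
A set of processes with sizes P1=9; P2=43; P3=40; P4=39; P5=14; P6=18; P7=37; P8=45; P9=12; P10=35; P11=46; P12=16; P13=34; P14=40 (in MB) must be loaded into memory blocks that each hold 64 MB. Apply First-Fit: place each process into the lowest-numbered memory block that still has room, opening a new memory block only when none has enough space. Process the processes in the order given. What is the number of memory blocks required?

Put P1 (9 MB) in memory block 1; 55 MB remain.
Put P2 (43 MB) in memory block 1; 12 MB remain.
Put P3 (40 MB) in memory block 2; 24 MB remain.
Put P4 (39 MB) in memory block 3; 25 MB remain.
Put P5 (14 MB) in memory block 2; 10 MB remain.
Put P6 (18 MB) in memory block 3; 7 MB remain.
Put P7 (37 MB) in memory block 4; 27 MB remain.
Put P8 (45 MB) in memory block 5; 19 MB remain.
Put P9 (12 MB) in memory block 1; 0 MB remain.
Put P10 (35 MB) in memory block 6; 29 MB remain.
Put P11 (46 MB) in memory block 7; 18 MB remain.
Put P12 (16 MB) in memory block 4; 11 MB remain.
Put P13 (34 MB) in memory block 8; 30 MB remain.
Put P14 (40 MB) in memory block 9; 24 MB remain.
Final memory blocks: [9,43,12] [40,14] [39,18] [37,16] [45] [35] [46] [34] [40].

9 memory blocks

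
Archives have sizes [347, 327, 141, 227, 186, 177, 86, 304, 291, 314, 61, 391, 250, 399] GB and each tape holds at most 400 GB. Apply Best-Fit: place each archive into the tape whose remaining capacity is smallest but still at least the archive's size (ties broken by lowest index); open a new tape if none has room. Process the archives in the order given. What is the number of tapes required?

10

Put 347 GB in tape 1; 53 GB remain.
Put 327 GB in tape 2; 73 GB remain.
Put 141 GB in tape 3; 259 GB remain.
Put 227 GB in tape 3; 32 GB remain.
Put 186 GB in tape 4; 214 GB remain.
Put 177 GB in tape 4; 37 GB remain.
Put 86 GB in tape 5; 314 GB remain.
Put 304 GB in tape 5; 10 GB remain.
Put 291 GB in tape 6; 109 GB remain.
Put 314 GB in tape 7; 86 GB remain.
Put 61 GB in tape 2; 12 GB remain.
Put 391 GB in tape 8; 9 GB remain.
Put 250 GB in tape 9; 150 GB remain.
Put 399 GB in tape 10; 1 GB remain.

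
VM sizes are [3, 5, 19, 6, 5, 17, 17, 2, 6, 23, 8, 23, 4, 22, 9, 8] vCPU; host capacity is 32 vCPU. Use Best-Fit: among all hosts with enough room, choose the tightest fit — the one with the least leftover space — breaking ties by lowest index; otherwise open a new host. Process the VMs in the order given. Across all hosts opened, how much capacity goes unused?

3 vCPU → host 1 (remaining 29 vCPU)
5 vCPU → host 1 (remaining 24 vCPU)
19 vCPU → host 1 (remaining 5 vCPU)
6 vCPU → host 2 (remaining 26 vCPU)
5 vCPU → host 1 (remaining 0 vCPU)
17 vCPU → host 2 (remaining 9 vCPU)
17 vCPU → host 3 (remaining 15 vCPU)
2 vCPU → host 2 (remaining 7 vCPU)
6 vCPU → host 2 (remaining 1 vCPU)
23 vCPU → host 4 (remaining 9 vCPU)
8 vCPU → host 4 (remaining 1 vCPU)
23 vCPU → host 5 (remaining 9 vCPU)
4 vCPU → host 5 (remaining 5 vCPU)
22 vCPU → host 6 (remaining 10 vCPU)
9 vCPU → host 6 (remaining 1 vCPU)
8 vCPU → host 3 (remaining 7 vCPU)
6 hosts × 32 vCPU = 192 vCPU; used 177 vCPU; unused 15 vCPU.

15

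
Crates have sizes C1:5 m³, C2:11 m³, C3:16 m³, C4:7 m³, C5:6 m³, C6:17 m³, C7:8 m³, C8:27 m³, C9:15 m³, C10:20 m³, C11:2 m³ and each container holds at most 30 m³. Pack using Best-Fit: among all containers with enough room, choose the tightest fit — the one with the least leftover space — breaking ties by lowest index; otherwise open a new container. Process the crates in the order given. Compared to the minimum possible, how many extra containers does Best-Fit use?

Best-Fit: [5,11,7,6] [16] [17,8] [27,2] [15] [20] → 6 containers.
Total size 134 m³; any packing needs at least ⌈134/30⌉ = 5 containers.
An optimal packing achieves that bound: [27,2] [20,8] [17,11] [16,7,6] [15,5] → 5 containers.
Excess: 6 − 5 = 1.

1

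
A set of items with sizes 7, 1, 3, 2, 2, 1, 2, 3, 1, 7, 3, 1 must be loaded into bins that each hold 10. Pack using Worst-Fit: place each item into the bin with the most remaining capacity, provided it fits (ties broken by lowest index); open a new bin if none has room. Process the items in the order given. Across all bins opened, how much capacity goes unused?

7

Put 7 in bin 1; 3 remain.
Put 1 in bin 1; 2 remain.
Put 3 in bin 2; 7 remain.
Put 2 in bin 2; 5 remain.
Put 2 in bin 2; 3 remain.
Put 1 in bin 2; 2 remain.
Put 2 in bin 1; 0 remain.
Put 3 in bin 3; 7 remain.
Put 1 in bin 3; 6 remain.
Put 7 in bin 4; 3 remain.
Put 3 in bin 3; 3 remain.
Put 1 in bin 3; 2 remain.
4 bins × 10 = 40; used 33; unused 7.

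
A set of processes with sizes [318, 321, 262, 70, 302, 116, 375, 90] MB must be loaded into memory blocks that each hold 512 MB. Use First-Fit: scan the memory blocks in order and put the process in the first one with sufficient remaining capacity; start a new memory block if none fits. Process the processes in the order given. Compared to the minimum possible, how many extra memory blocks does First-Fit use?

First-Fit: [318,70,116] [321,90] [262] [302] [375] → 5 memory blocks.
5 processes exceed 256 MB (half the capacity), and no two of those can share a memory block, so at least 5 memory blocks are needed.
So 5 is already optimal.

0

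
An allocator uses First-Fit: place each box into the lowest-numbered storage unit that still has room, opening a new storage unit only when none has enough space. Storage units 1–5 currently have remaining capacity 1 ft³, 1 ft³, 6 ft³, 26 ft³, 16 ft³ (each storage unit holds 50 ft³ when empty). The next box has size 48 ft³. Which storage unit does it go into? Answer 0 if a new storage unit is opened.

0

No storage unit has ≥ 48 ft³ free, so a new storage unit is opened.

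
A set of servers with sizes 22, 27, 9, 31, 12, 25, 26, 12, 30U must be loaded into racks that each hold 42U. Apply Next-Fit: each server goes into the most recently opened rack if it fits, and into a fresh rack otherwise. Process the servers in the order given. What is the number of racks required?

rack 1: place 22U, 20U left
rack 2: place 27U, 15U left
rack 2: place 9U, 6U left
rack 3: place 31U, 11U left
rack 4: place 12U, 30U left
rack 4: place 25U, 5U left
rack 5: place 26U, 16U left
rack 5: place 12U, 4U left
rack 6: place 30U, 12U left

6 racks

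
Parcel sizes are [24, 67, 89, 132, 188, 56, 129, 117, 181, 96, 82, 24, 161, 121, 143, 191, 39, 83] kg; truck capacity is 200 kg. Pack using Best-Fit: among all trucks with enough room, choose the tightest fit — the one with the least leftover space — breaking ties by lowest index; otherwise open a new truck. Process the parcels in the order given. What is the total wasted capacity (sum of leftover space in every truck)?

277

24 kg → truck 1 (remaining 176 kg)
67 kg → truck 1 (remaining 109 kg)
89 kg → truck 1 (remaining 20 kg)
132 kg → truck 2 (remaining 68 kg)
188 kg → truck 3 (remaining 12 kg)
56 kg → truck 2 (remaining 12 kg)
129 kg → truck 4 (remaining 71 kg)
117 kg → truck 5 (remaining 83 kg)
181 kg → truck 6 (remaining 19 kg)
96 kg → truck 7 (remaining 104 kg)
82 kg → truck 5 (remaining 1 kg)
24 kg → truck 4 (remaining 47 kg)
161 kg → truck 8 (remaining 39 kg)
121 kg → truck 9 (remaining 79 kg)
143 kg → truck 10 (remaining 57 kg)
191 kg → truck 11 (remaining 9 kg)
39 kg → truck 8 (remaining 0 kg)
83 kg → truck 7 (remaining 21 kg)
11 trucks × 200 kg = 2200 kg; used 1923 kg; unused 277 kg.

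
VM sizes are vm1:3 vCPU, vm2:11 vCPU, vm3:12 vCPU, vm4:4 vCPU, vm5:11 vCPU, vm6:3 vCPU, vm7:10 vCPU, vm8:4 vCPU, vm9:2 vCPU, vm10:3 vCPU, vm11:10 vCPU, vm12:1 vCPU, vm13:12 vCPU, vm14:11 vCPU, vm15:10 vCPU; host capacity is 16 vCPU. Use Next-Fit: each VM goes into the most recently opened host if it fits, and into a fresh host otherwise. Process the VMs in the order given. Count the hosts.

Put vm1 (3 vCPU) in host 1; 13 vCPU remain.
Put vm2 (11 vCPU) in host 1; 2 vCPU remain.
Put vm3 (12 vCPU) in host 2; 4 vCPU remain.
Put vm4 (4 vCPU) in host 2; 0 vCPU remain.
Put vm5 (11 vCPU) in host 3; 5 vCPU remain.
Put vm6 (3 vCPU) in host 3; 2 vCPU remain.
Put vm7 (10 vCPU) in host 4; 6 vCPU remain.
Put vm8 (4 vCPU) in host 4; 2 vCPU remain.
Put vm9 (2 vCPU) in host 4; 0 vCPU remain.
Put vm10 (3 vCPU) in host 5; 13 vCPU remain.
Put vm11 (10 vCPU) in host 5; 3 vCPU remain.
Put vm12 (1 vCPU) in host 5; 2 vCPU remain.
Put vm13 (12 vCPU) in host 6; 4 vCPU remain.
Put vm14 (11 vCPU) in host 7; 5 vCPU remain.
Put vm15 (10 vCPU) in host 8; 6 vCPU remain.

8 hosts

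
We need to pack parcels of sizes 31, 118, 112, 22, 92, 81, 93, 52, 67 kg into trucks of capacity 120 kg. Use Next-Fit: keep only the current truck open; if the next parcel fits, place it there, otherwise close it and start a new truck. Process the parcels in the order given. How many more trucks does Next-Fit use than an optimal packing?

1

Next-Fit: [31] [118] [112] [22,92] [81] [93] [52,67] → 7 trucks.
Total size 668 kg; any packing needs at least ⌈668/120⌉ = 6 trucks.
An optimal packing achieves that bound: [118] [112] [93,22] [92] [81,31] [67,52] → 6 trucks.
Excess: 7 − 6 = 1.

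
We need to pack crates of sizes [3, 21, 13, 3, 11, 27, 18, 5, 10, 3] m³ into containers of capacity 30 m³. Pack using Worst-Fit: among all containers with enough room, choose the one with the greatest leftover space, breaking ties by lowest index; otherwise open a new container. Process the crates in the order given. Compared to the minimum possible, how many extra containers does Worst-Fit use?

Worst-Fit: [3,21] [13,3,11] [27] [18,5] [10,3] → 5 containers.
Total size 114 m³; any packing needs at least ⌈114/30⌉ = 4 containers.
An optimal packing achieves that bound: [27,3] [21,5,3] [18,11] [13,10,3] → 4 containers.
Excess: 5 − 4 = 1.

1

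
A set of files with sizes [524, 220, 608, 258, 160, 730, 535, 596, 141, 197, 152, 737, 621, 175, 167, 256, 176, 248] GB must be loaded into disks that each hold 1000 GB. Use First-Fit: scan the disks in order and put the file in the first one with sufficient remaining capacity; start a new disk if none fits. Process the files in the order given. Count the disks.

8

524 GB → disk 1 (remaining 476 GB)
220 GB → disk 1 (remaining 256 GB)
608 GB → disk 2 (remaining 392 GB)
258 GB → disk 2 (remaining 134 GB)
160 GB → disk 1 (remaining 96 GB)
730 GB → disk 3 (remaining 270 GB)
535 GB → disk 4 (remaining 465 GB)
596 GB → disk 5 (remaining 404 GB)
141 GB → disk 3 (remaining 129 GB)
197 GB → disk 4 (remaining 268 GB)
152 GB → disk 4 (remaining 116 GB)
737 GB → disk 6 (remaining 263 GB)
621 GB → disk 7 (remaining 379 GB)
175 GB → disk 5 (remaining 229 GB)
167 GB → disk 5 (remaining 62 GB)
256 GB → disk 6 (remaining 7 GB)
176 GB → disk 7 (remaining 203 GB)
248 GB → disk 8 (remaining 752 GB)
Final disks: [524,220,160] [608,258] [730,141] [535,197,152] [596,175,167] [737,256] [621,176] [248].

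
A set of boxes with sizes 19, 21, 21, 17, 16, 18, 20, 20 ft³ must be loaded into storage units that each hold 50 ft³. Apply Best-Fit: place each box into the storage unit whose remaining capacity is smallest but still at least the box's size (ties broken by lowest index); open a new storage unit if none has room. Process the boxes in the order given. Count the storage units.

storage unit 1: place 19 ft³, 31 ft³ left
storage unit 1: place 21 ft³, 10 ft³ left
storage unit 2: place 21 ft³, 29 ft³ left
storage unit 2: place 17 ft³, 12 ft³ left
storage unit 3: place 16 ft³, 34 ft³ left
storage unit 3: place 18 ft³, 16 ft³ left
storage unit 4: place 20 ft³, 30 ft³ left
storage unit 4: place 20 ft³, 10 ft³ left
Final storage units: [19,21] [21,17] [16,18] [20,20].

4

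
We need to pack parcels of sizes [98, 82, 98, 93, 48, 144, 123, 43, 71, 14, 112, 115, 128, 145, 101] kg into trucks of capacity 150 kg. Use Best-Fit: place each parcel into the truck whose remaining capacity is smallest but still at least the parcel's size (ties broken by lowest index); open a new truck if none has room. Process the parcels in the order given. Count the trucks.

12

truck 1: place 98 kg, 52 kg left
truck 2: place 82 kg, 68 kg left
truck 3: place 98 kg, 52 kg left
truck 4: place 93 kg, 57 kg left
truck 1: place 48 kg, 4 kg left
truck 5: place 144 kg, 6 kg left
truck 6: place 123 kg, 27 kg left
truck 3: place 43 kg, 9 kg left
truck 7: place 71 kg, 79 kg left
truck 6: place 14 kg, 13 kg left
truck 8: place 112 kg, 38 kg left
truck 9: place 115 kg, 35 kg left
truck 10: place 128 kg, 22 kg left
truck 11: place 145 kg, 5 kg left
truck 12: place 101 kg, 49 kg left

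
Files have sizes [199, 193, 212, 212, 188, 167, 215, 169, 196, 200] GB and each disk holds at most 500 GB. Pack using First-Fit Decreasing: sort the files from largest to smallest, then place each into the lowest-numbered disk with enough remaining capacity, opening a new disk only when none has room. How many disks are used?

Sorted descending: 215, 212, 212, 200, 199, 196, 193, 188, 169, 167.
Put 215 GB in disk 1; 285 GB remain.
Put 212 GB in disk 1; 73 GB remain.
Put 212 GB in disk 2; 288 GB remain.
Put 200 GB in disk 2; 88 GB remain.
Put 199 GB in disk 3; 301 GB remain.
Put 196 GB in disk 3; 105 GB remain.
Put 193 GB in disk 4; 307 GB remain.
Put 188 GB in disk 4; 119 GB remain.
Put 169 GB in disk 5; 331 GB remain.
Put 167 GB in disk 5; 164 GB remain.

5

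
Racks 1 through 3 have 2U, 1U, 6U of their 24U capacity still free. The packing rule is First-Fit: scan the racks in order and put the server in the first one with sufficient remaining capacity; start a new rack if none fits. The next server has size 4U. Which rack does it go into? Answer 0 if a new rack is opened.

3

Racks with room: rack 3 (6U).
The first with room is rack 3.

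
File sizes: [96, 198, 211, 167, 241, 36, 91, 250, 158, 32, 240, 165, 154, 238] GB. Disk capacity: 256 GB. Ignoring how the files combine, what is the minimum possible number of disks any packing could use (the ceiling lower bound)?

Total size = 96 + 198 + 211 + 167 + 241 + 36 + 91 + 250 + 158 + 32 + 240 + 165 + 154 + 238 = 2277 GB.
⌈2277 / 256⌉ = 9.

9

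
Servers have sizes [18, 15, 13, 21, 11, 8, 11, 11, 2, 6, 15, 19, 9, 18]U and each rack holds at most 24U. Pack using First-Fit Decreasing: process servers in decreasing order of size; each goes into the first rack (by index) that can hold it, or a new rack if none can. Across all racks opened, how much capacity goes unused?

Sorted descending: 21, 19, 18, 18, 15, 15, 13, 11, 11, 11, 9, 8, 6, 2.
21U → rack 1 (remaining 3U)
19U → rack 2 (remaining 5U)
18U → rack 3 (remaining 6U)
18U → rack 4 (remaining 6U)
15U → rack 5 (remaining 9U)
15U → rack 6 (remaining 9U)
13U → rack 7 (remaining 11U)
11U → rack 7 (remaining 0U)
11U → rack 8 (remaining 13U)
11U → rack 8 (remaining 2U)
9U → rack 5 (remaining 0U)
8U → rack 6 (remaining 1U)
6U → rack 3 (remaining 0U)
2U → rack 1 (remaining 1U)
8 racks × 24U = 192U; used 177U; unused 15U.

15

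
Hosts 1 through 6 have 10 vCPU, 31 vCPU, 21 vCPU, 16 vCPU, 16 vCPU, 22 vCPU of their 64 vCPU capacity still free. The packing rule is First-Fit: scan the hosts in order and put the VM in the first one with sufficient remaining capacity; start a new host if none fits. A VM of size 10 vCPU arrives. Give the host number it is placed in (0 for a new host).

1

Hosts with room: host 1 (10 vCPU), host 2 (31 vCPU), host 3 (21 vCPU), host 4 (16 vCPU), host 5 (16 vCPU), host 6 (22 vCPU).
The first with room is host 1.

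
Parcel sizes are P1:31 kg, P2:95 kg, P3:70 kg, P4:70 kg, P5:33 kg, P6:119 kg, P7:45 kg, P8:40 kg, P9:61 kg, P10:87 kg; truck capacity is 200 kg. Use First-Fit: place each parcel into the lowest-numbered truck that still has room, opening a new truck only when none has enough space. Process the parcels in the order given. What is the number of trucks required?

4 trucks

P1 (31 kg) → truck 1 (remaining 169 kg)
P2 (95 kg) → truck 1 (remaining 74 kg)
P3 (70 kg) → truck 1 (remaining 4 kg)
P4 (70 kg) → truck 2 (remaining 130 kg)
P5 (33 kg) → truck 2 (remaining 97 kg)
P6 (119 kg) → truck 3 (remaining 81 kg)
P7 (45 kg) → truck 2 (remaining 52 kg)
P8 (40 kg) → truck 2 (remaining 12 kg)
P9 (61 kg) → truck 3 (remaining 20 kg)
P10 (87 kg) → truck 4 (remaining 113 kg)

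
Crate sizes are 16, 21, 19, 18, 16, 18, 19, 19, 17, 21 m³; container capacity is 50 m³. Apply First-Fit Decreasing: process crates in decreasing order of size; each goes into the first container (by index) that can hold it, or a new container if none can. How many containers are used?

Sorted descending: 21, 21, 19, 19, 19, 18, 18, 17, 16, 16.
Put 21 m³ in container 1; 29 m³ remain.
Put 21 m³ in container 1; 8 m³ remain.
Put 19 m³ in container 2; 31 m³ remain.
Put 19 m³ in container 2; 12 m³ remain.
Put 19 m³ in container 3; 31 m³ remain.
Put 18 m³ in container 3; 13 m³ remain.
Put 18 m³ in container 4; 32 m³ remain.
Put 17 m³ in container 4; 15 m³ remain.
Put 16 m³ in container 5; 34 m³ remain.
Put 16 m³ in container 5; 18 m³ remain.

5 containers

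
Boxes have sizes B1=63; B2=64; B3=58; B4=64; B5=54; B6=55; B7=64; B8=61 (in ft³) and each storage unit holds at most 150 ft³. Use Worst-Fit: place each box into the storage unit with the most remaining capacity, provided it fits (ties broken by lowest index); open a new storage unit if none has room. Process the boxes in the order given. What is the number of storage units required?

4

B1 (63 ft³) → storage unit 1 (remaining 87 ft³)
B2 (64 ft³) → storage unit 1 (remaining 23 ft³)
B3 (58 ft³) → storage unit 2 (remaining 92 ft³)
B4 (64 ft³) → storage unit 2 (remaining 28 ft³)
B5 (54 ft³) → storage unit 3 (remaining 96 ft³)
B6 (55 ft³) → storage unit 3 (remaining 41 ft³)
B7 (64 ft³) → storage unit 4 (remaining 86 ft³)
B8 (61 ft³) → storage unit 4 (remaining 25 ft³)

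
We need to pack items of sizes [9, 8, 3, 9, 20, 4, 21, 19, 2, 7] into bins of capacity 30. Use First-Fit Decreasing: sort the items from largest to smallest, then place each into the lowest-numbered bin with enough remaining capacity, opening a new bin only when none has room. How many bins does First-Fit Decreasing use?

4 bins

Sorted descending: 21, 20, 19, 9, 9, 8, 7, 4, 3, 2.
Put 21 in bin 1; 9 remain.
Put 20 in bin 2; 10 remain.
Put 19 in bin 3; 11 remain.
Put 9 in bin 1; 0 remain.
Put 9 in bin 2; 1 remain.
Put 8 in bin 3; 3 remain.
Put 7 in bin 4; 23 remain.
Put 4 in bin 4; 19 remain.
Put 3 in bin 3; 0 remain.
Put 2 in bin 4; 17 remain.
Final bins: [21,9] [20,9] [19,8,3] [7,4,2].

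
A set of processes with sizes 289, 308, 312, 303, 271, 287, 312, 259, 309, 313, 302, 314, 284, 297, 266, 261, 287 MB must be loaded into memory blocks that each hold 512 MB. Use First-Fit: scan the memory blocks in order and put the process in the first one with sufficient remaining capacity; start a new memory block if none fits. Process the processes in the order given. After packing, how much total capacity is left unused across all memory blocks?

3730

289 MB → memory block 1 (remaining 223 MB)
308 MB → memory block 2 (remaining 204 MB)
312 MB → memory block 3 (remaining 200 MB)
303 MB → memory block 4 (remaining 209 MB)
271 MB → memory block 5 (remaining 241 MB)
287 MB → memory block 6 (remaining 225 MB)
312 MB → memory block 7 (remaining 200 MB)
259 MB → memory block 8 (remaining 253 MB)
309 MB → memory block 9 (remaining 203 MB)
313 MB → memory block 10 (remaining 199 MB)
302 MB → memory block 11 (remaining 210 MB)
314 MB → memory block 12 (remaining 198 MB)
284 MB → memory block 13 (remaining 228 MB)
297 MB → memory block 14 (remaining 215 MB)
266 MB → memory block 15 (remaining 246 MB)
261 MB → memory block 16 (remaining 251 MB)
287 MB → memory block 17 (remaining 225 MB)
17 memory blocks × 512 MB = 8704 MB; used 4974 MB; unused 3730 MB.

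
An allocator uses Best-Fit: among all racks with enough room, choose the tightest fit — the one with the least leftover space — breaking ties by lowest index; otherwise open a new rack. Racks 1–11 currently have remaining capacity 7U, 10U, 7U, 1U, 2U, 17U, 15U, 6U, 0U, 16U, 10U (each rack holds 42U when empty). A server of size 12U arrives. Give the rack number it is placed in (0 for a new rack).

7

Racks with room: rack 6 (17U), rack 7 (15U), rack 10 (16U).
Tightest fit is rack 7 with 15U free.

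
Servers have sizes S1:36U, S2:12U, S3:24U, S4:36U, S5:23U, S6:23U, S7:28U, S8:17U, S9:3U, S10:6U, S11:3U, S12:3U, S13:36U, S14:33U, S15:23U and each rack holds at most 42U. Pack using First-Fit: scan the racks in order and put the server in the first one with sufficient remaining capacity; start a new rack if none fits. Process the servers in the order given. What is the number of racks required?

9 racks

rack 1: place S1 (36U), 6U left
rack 2: place S2 (12U), 30U left
rack 2: place S3 (24U), 6U left
rack 3: place S4 (36U), 6U left
rack 4: place S5 (23U), 19U left
rack 5: place S6 (23U), 19U left
rack 6: place S7 (28U), 14U left
rack 4: place S8 (17U), 2U left
rack 1: place S9 (3U), 3U left
rack 2: place S10 (6U), 0U left
rack 1: place S11 (3U), 0U left
rack 3: place S12 (3U), 3U left
rack 7: place S13 (36U), 6U left
rack 8: place S14 (33U), 9U left
rack 9: place S15 (23U), 19U left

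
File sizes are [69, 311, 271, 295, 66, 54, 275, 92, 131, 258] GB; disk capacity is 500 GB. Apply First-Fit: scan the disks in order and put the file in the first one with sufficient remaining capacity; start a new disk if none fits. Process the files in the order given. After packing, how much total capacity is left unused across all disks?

Put 69 GB in disk 1; 431 GB remain.
Put 311 GB in disk 1; 120 GB remain.
Put 271 GB in disk 2; 229 GB remain.
Put 295 GB in disk 3; 205 GB remain.
Put 66 GB in disk 1; 54 GB remain.
Put 54 GB in disk 1; 0 GB remain.
Put 275 GB in disk 4; 225 GB remain.
Put 92 GB in disk 2; 137 GB remain.
Put 131 GB in disk 2; 6 GB remain.
Put 258 GB in disk 5; 242 GB remain.
5 disks × 500 GB = 2500 GB; used 1822 GB; unused 678 GB.

678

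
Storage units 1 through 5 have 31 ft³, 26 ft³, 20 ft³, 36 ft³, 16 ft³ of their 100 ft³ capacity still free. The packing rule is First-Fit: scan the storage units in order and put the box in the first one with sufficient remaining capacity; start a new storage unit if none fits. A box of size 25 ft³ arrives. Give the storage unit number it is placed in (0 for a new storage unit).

Storage units with room: storage unit 1 (31 ft³), storage unit 2 (26 ft³), storage unit 4 (36 ft³).
The first with room is storage unit 1.

1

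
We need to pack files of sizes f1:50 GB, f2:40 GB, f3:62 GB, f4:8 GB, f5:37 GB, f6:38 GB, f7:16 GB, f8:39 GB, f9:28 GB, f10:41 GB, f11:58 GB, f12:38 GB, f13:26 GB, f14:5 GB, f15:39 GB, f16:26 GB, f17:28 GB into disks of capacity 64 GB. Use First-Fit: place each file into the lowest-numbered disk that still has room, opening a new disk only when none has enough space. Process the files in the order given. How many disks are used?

11

disk 1: place f1 (50 GB), 14 GB left
disk 2: place f2 (40 GB), 24 GB left
disk 3: place f3 (62 GB), 2 GB left
disk 1: place f4 (8 GB), 6 GB left
disk 4: place f5 (37 GB), 27 GB left
disk 5: place f6 (38 GB), 26 GB left
disk 2: place f7 (16 GB), 8 GB left
disk 6: place f8 (39 GB), 25 GB left
disk 7: place f9 (28 GB), 36 GB left
disk 8: place f10 (41 GB), 23 GB left
disk 9: place f11 (58 GB), 6 GB left
disk 10: place f12 (38 GB), 26 GB left
disk 4: place f13 (26 GB), 1 GB left
disk 1: place f14 (5 GB), 1 GB left
disk 11: place f15 (39 GB), 25 GB left
disk 5: place f16 (26 GB), 0 GB left
disk 7: place f17 (28 GB), 8 GB left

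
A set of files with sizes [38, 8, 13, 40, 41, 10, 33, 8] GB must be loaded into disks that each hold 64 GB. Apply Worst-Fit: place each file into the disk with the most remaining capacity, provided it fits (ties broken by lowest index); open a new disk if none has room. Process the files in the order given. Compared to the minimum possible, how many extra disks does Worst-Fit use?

Worst-Fit: [38,8,13] [40,10] [41] [33,8] → 4 disks.
4 files exceed 32 GB (half the capacity), and no two of those can share a disk, so at least 4 disks are needed.
So 4 is already optimal.

0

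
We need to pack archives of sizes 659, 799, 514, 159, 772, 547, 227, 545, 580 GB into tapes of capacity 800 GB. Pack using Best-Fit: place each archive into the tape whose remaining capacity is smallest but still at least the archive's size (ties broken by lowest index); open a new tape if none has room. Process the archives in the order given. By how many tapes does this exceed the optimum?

0

Best-Fit: [659] [799] [514,159] [772] [547,227] [545] [580] → 7 tapes.
Total size 4802 GB; any packing needs at least ⌈4802/800⌉ = 7 tapes.
So 7 is already optimal.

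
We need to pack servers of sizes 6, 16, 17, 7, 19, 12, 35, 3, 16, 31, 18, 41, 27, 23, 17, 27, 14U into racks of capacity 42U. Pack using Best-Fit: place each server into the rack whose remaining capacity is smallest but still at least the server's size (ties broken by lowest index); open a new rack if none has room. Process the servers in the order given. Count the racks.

Put 6U in rack 1; 36U remain.
Put 16U in rack 1; 20U remain.
Put 17U in rack 1; 3U remain.
Put 7U in rack 2; 35U remain.
Put 19U in rack 2; 16U remain.
Put 12U in rack 2; 4U remain.
Put 35U in rack 3; 7U remain.
Put 3U in rack 1; 0U remain.
Put 16U in rack 4; 26U remain.
Put 31U in rack 5; 11U remain.
Put 18U in rack 4; 8U remain.
Put 41U in rack 6; 1U remain.
Put 27U in rack 7; 15U remain.
Put 23U in rack 8; 19U remain.
Put 17U in rack 8; 2U remain.
Put 27U in rack 9; 15U remain.
Put 14U in rack 7; 1U remain.

9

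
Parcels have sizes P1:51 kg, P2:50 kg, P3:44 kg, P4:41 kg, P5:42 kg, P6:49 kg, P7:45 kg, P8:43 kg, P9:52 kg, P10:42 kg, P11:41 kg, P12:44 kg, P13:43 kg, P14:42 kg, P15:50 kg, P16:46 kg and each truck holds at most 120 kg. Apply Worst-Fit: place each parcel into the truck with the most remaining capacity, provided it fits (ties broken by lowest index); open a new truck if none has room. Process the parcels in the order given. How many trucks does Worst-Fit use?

8

truck 1: place P1 (51 kg), 69 kg left
truck 1: place P2 (50 kg), 19 kg left
truck 2: place P3 (44 kg), 76 kg left
truck 2: place P4 (41 kg), 35 kg left
truck 3: place P5 (42 kg), 78 kg left
truck 3: place P6 (49 kg), 29 kg left
truck 4: place P7 (45 kg), 75 kg left
truck 4: place P8 (43 kg), 32 kg left
truck 5: place P9 (52 kg), 68 kg left
truck 5: place P10 (42 kg), 26 kg left
truck 6: place P11 (41 kg), 79 kg left
truck 6: place P12 (44 kg), 35 kg left
truck 7: place P13 (43 kg), 77 kg left
truck 7: place P14 (42 kg), 35 kg left
truck 8: place P15 (50 kg), 70 kg left
truck 8: place P16 (46 kg), 24 kg left
Final trucks: [51,50] [44,41] [42,49] [45,43] [52,42] [41,44] [43,42] [50,46].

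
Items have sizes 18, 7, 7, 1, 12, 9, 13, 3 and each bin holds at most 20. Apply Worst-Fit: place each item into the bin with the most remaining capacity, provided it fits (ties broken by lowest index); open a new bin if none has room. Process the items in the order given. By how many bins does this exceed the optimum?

1

Worst-Fit: [18] [7,7,1] [12] [9,3] [13] → 5 bins.
Total size 70; any packing needs at least ⌈70/20⌉ = 4 bins.
An optimal packing achieves that bound: [18,1] [13,7] [12,7] [9,3] → 4 bins.
Excess: 5 − 4 = 1.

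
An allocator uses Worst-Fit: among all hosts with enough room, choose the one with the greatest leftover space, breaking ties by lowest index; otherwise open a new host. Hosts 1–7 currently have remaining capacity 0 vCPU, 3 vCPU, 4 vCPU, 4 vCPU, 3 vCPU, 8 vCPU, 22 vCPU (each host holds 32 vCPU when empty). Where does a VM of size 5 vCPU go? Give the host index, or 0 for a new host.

Hosts with room: host 6 (8 vCPU), host 7 (22 vCPU).
Most room is host 7 with 22 vCPU free.

7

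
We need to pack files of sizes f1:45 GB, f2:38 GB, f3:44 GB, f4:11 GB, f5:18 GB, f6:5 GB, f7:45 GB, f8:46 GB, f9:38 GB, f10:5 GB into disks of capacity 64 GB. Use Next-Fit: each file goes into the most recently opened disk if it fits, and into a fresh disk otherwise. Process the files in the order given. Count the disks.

Put f1 (45 GB) in disk 1; 19 GB remain.
Put f2 (38 GB) in disk 2; 26 GB remain.
Put f3 (44 GB) in disk 3; 20 GB remain.
Put f4 (11 GB) in disk 3; 9 GB remain.
Put f5 (18 GB) in disk 4; 46 GB remain.
Put f6 (5 GB) in disk 4; 41 GB remain.
Put f7 (45 GB) in disk 5; 19 GB remain.
Put f8 (46 GB) in disk 6; 18 GB remain.
Put f9 (38 GB) in disk 7; 26 GB remain.
Put f10 (5 GB) in disk 7; 21 GB remain.
Final disks: [45] [38] [44,11] [18,5] [45] [46] [38,5].

7 disks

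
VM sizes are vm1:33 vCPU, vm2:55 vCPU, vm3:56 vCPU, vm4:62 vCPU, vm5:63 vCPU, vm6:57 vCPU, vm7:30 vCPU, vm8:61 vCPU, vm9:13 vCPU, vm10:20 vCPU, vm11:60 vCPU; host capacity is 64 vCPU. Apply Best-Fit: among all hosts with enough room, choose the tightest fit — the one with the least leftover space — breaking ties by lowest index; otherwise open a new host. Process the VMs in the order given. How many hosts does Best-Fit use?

vm1 (33 vCPU) → host 1 (remaining 31 vCPU)
vm2 (55 vCPU) → host 2 (remaining 9 vCPU)
vm3 (56 vCPU) → host 3 (remaining 8 vCPU)
vm4 (62 vCPU) → host 4 (remaining 2 vCPU)
vm5 (63 vCPU) → host 5 (remaining 1 vCPU)
vm6 (57 vCPU) → host 6 (remaining 7 vCPU)
vm7 (30 vCPU) → host 1 (remaining 1 vCPU)
vm8 (61 vCPU) → host 7 (remaining 3 vCPU)
vm9 (13 vCPU) → host 8 (remaining 51 vCPU)
vm10 (20 vCPU) → host 8 (remaining 31 vCPU)
vm11 (60 vCPU) → host 9 (remaining 4 vCPU)
Final hosts: [33,30] [55] [56] [62] [63] [57] [61] [13,20] [60].

9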